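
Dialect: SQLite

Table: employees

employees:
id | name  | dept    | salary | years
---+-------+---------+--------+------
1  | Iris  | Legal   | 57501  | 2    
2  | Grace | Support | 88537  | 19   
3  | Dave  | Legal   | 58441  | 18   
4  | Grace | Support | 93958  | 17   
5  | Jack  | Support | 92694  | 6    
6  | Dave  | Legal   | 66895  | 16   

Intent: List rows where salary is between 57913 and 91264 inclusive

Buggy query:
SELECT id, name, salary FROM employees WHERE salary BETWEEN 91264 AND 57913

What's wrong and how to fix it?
Bug: BETWEEN expects the lower bound first; with 91264 AND 57913 the range is empty

Fix: Swap the bounds so the smaller value comes first

Corrected query:
SELECT id, name, salary FROM employees WHERE salary BETWEEN 57913 AND 91264

Result:
id | name  | salary
---+-------+-------
2  | Grace | 88537 
3  | Dave  | 58441 
6  | Dave  | 66895 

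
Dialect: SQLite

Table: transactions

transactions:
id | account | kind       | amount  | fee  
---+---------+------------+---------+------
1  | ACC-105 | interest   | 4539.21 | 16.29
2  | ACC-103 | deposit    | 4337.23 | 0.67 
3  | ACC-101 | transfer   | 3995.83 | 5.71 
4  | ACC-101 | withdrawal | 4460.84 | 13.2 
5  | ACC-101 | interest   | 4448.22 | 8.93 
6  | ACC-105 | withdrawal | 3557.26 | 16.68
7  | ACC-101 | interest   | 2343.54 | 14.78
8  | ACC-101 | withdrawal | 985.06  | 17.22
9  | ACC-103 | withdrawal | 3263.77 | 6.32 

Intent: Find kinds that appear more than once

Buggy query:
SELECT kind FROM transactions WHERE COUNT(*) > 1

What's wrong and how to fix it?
Bug: WHERE can't reference COUNT(*); aggregates are computed after WHERE

Fix: Group first, then use HAVING for the count condition

Corrected query:
SELECT kind FROM transactions GROUP BY kind HAVING COUNT(*) > 1

Result:
kind      
----------
interest  
withdrawal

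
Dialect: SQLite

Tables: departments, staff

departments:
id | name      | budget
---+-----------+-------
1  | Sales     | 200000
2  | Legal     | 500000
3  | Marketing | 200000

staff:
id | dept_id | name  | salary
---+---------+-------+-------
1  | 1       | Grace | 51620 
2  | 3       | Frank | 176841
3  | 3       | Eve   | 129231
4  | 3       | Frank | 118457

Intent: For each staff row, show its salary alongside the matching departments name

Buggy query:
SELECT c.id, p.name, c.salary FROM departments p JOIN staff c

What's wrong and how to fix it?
Bug: Missing join condition: each staff row is matched to all departments rows instead of just its own

Fix: Add ON c.dept_id = p.id to the JOIN

Corrected query:
SELECT c.id, p.name, c.salary FROM departments p JOIN staff c ON c.dept_id = p.id

Result:
id | name      | salary
---+-----------+-------
1  | Sales     | 51620 
2  | Marketing | 176841
3  | Marketing | 129231
4  | Marketing | 118457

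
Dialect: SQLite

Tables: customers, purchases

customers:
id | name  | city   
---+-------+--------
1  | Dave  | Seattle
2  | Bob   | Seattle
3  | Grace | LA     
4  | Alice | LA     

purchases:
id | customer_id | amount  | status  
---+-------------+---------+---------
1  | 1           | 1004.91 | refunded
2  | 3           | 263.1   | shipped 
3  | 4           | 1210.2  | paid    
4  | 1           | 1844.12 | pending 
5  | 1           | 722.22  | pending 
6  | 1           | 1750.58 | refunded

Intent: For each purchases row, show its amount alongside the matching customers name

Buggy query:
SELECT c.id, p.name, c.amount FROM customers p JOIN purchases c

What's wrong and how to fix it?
Bug: JOIN with no ON clause produces a cartesian product; every purchases row pairs with every customers row

Fix: Specify the join condition linking the foreign key to the parent id

Corrected query:
SELECT c.id, p.name, c.amount FROM customers p JOIN purchases c ON c.customer_id = p.id

Result:
id | name  | amount 
---+-------+--------
1  | Dave  | 1004.91
2  | Grace | 263.1  
3  | Alice | 1210.2 
4  | Dave  | 1844.12
5  | Dave  | 722.22 
6  | Dave  | 1750.58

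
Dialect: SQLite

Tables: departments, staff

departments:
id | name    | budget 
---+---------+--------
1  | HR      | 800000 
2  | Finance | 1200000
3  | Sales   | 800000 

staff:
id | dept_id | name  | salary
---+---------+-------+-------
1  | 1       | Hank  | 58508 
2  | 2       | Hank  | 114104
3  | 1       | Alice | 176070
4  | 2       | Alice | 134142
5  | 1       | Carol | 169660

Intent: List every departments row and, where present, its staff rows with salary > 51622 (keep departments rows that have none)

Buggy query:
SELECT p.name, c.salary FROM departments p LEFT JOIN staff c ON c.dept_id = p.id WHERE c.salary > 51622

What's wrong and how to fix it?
Bug: Filtering c.salary in WHERE discards the NULL rows produced by LEFT JOIN, turning it into an inner join

Fix: Move the right-table condition into the ON clause so unmatched parents are kept

Corrected query:
SELECT p.name, c.salary FROM departments p LEFT JOIN staff c ON c.dept_id = p.id AND c.salary > 51622

Result:
name    | salary
--------+-------
HR      | 58508 
HR      | 169660
HR      | 176070
Finance | 114104
Finance | 134142
Sales   | NULL  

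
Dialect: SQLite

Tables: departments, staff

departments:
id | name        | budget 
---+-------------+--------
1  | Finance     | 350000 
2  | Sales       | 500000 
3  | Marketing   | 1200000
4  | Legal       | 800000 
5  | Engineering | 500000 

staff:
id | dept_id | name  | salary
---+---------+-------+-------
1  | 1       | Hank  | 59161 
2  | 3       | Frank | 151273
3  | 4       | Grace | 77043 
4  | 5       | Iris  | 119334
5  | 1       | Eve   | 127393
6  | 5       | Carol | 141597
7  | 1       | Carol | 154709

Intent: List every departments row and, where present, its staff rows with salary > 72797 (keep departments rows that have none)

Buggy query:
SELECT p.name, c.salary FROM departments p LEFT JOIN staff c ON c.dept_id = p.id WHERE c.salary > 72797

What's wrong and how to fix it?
Bug: Filtering c.salary in WHERE discards the NULL rows produced by LEFT JOIN, turning it into an inner join

Fix: Put 'c.salary > 72797' in the JOIN's ON clause instead of WHERE

Corrected query:
SELECT p.name, c.salary FROM departments p LEFT JOIN staff c ON c.dept_id = p.id AND c.salary > 72797

Result:
name        | salary
------------+-------
Finance     | 127393
Finance     | 154709
Sales       | NULL  
Marketing   | 151273
Legal       | 77043 
Engineering | 119334
Engineering | 141597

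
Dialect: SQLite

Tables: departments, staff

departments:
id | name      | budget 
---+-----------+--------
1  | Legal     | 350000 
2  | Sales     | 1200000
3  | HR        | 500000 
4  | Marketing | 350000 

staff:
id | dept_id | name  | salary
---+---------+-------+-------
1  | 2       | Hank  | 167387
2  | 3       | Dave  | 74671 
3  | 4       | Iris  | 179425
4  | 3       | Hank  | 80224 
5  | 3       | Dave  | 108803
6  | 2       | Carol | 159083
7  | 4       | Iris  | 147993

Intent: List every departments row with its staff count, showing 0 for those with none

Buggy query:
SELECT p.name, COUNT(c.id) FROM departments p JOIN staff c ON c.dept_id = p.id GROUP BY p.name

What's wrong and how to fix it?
Bug: INNER JOIN drops departments rows that have no matching staff rows

Fix: Switch to LEFT JOIN to retain unmatched parent rows

Corrected query:
SELECT p.name, COUNT(c.id) FROM departments p LEFT JOIN staff c ON c.dept_id = p.id GROUP BY p.name

Result:
name      | COUNT(c.id)
----------+------------
HR        | 3          
Legal     | 0          
Marketing | 2          
Sales     | 2          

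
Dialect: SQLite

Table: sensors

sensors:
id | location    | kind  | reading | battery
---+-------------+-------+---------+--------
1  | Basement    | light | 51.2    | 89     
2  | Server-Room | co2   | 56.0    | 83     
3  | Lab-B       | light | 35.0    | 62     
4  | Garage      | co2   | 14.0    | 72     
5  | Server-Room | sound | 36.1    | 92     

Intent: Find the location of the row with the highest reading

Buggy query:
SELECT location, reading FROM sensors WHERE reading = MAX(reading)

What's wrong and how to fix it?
Bug: WHERE is evaluated per row; an aggregate over the whole table isn't defined there

Fix: Wrap MAX in a scalar subquery so WHERE compares against a single value

Corrected query:
SELECT location, reading FROM sensors WHERE reading = (SELECT MAX(reading) FROM sensors)

Result:
location    | reading
------------+--------
Server-Room | 56     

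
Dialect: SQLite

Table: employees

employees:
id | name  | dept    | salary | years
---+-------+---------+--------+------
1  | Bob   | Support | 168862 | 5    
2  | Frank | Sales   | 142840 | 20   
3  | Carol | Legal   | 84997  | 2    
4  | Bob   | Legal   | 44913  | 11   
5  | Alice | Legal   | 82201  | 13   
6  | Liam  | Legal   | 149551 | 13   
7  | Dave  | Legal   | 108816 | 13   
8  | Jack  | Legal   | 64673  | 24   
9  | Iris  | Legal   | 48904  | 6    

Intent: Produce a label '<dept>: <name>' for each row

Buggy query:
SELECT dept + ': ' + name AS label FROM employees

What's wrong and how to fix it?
Bug: SQLite uses || for string concatenation; + coerces text to numbers (yielding 0)

Fix: Use the || operator for string concatenation

Corrected query:
SELECT dept || ': ' || name AS label FROM employees

Result:
label       
------------
Support: Bob
Sales: Frank
Legal: Carol
Legal: Bob  
Legal: Alice
Legal: Liam 
Legal: Dave 
Legal: Jack 
Legal: Iris 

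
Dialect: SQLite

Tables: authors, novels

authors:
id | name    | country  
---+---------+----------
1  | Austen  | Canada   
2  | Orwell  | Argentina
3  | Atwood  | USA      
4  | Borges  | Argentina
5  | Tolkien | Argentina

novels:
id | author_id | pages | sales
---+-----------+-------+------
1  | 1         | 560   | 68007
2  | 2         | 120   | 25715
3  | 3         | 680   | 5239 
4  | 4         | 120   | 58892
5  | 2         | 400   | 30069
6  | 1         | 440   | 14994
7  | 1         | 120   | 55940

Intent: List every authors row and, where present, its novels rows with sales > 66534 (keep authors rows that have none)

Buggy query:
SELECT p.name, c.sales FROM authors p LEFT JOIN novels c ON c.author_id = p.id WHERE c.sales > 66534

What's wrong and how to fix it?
Bug: A WHERE condition on the right-hand table after LEFT JOIN drops unmatched parents

Fix: Put 'c.sales > 66534' in the JOIN's ON clause instead of WHERE

Corrected query:
SELECT p.name, c.sales FROM authors p LEFT JOIN novels c ON c.author_id = p.id AND c.sales > 66534

Result:
name    | sales
--------+------
Austen  | 68007
Orwell  | NULL 
Atwood  | NULL 
Borges  | NULL 
Tolkien | NULL 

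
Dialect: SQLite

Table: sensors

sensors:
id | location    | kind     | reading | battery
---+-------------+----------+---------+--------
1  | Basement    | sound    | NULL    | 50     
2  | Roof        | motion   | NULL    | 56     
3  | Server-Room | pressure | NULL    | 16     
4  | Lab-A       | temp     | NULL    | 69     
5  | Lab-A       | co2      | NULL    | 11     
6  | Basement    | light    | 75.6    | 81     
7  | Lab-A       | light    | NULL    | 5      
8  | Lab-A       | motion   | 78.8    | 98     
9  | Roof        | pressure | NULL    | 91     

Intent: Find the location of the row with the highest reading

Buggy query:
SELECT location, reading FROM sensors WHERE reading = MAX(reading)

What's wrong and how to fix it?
Bug: MAX(reading) is an aggregate and cannot be used directly in WHERE

Fix: Wrap MAX in a scalar subquery so WHERE compares against a single value

Corrected query:
SELECT location, reading FROM sensors WHERE reading = (SELECT MAX(reading) FROM sensors)

Result:
location | reading
---------+--------
Lab-A    | 78.8   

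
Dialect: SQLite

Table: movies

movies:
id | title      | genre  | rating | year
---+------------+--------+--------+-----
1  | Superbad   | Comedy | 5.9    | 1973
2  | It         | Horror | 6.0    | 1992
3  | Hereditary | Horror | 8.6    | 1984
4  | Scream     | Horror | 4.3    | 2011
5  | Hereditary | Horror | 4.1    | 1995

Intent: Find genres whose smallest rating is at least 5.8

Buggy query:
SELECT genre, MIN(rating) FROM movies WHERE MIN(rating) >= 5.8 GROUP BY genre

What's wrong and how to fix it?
Bug: Aggregates like MIN are computed per group after WHERE runs

Fix: Replace WHERE with HAVING after the GROUP BY

Corrected query:
SELECT genre, MIN(rating) FROM movies GROUP BY genre HAVING MIN(rating) >= 5.8

Result:
genre  | MIN(rating)
-------+------------
Comedy | 5.9        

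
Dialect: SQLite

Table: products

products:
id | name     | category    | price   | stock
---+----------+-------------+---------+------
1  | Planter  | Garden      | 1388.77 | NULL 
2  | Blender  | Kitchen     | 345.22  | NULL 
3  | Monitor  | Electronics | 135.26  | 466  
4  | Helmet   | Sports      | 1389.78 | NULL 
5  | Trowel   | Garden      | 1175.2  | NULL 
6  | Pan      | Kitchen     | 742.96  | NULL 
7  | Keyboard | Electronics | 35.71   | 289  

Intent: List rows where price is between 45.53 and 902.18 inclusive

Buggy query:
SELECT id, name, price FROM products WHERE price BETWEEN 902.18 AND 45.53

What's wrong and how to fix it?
Bug: The bounds are reversed; BETWEEN a AND b requires a <= b to match anything

Fix: Write BETWEEN 45.53 AND 902.18

Corrected query:
SELECT id, name, price FROM products WHERE price BETWEEN 45.53 AND 902.18

Result:
id | name    | price 
---+---------+-------
2  | Blender | 345.22
3  | Monitor | 135.26
6  | Pan     | 742.96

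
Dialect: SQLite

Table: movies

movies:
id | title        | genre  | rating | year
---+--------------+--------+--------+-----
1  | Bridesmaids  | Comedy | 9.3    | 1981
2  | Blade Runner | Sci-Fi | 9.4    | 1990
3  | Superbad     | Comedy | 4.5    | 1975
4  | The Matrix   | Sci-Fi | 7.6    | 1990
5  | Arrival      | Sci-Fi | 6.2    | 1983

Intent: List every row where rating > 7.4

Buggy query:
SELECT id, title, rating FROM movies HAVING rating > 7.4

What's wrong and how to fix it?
Bug: This is a non-aggregate query (no GROUP BY, no aggregates), so in SQLite the HAVING clause is invalid here; a row-level condition belongs in WHERE

Fix: Use WHERE for row-level filtering

Corrected query:
SELECT id, title, rating FROM movies WHERE rating > 7.4

Result:
id | title        | rating
---+--------------+-------
1  | Bridesmaids  | 9.3   
2  | Blade Runner | 9.4   
4  | The Matrix   | 7.6   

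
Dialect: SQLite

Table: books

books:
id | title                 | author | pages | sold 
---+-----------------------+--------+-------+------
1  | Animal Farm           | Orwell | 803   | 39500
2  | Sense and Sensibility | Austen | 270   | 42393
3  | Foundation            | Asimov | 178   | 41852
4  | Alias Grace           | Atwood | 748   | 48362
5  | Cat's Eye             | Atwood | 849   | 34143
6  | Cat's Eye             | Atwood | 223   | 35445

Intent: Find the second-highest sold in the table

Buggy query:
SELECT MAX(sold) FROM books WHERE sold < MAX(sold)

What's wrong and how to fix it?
Bug: The inner MAX is an aggregate inside WHERE, which is not allowed

Fix: Compute the overall MAX in a subquery, then take MAX of rows below it

Corrected query:
SELECT MAX(sold) FROM books WHERE sold < (SELECT MAX(sold) FROM books)

Result:
MAX(sold)
---------
42393    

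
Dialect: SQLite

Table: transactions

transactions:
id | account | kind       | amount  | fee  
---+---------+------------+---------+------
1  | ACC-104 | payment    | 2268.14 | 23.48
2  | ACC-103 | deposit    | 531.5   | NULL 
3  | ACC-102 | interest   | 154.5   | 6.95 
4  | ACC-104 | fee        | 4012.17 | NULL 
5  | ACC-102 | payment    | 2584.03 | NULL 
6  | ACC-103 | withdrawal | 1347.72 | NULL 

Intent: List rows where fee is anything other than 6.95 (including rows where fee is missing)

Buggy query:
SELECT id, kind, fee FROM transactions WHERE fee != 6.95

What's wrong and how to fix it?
Bug: 'fee != 6.95' is unknown when fee is NULL, so NULL rows are silently excluded

Fix: Handle NULL separately with IS NULL alongside the inequality

Corrected query:
SELECT id, kind, fee FROM transactions WHERE fee != 6.95 OR fee IS NULL

Result:
id | kind       | fee  
---+------------+------
1  | payment    | 23.48
2  | deposit    | NULL 
4  | fee        | NULL 
5  | payment    | NULL 
6  | withdrawal | NULL 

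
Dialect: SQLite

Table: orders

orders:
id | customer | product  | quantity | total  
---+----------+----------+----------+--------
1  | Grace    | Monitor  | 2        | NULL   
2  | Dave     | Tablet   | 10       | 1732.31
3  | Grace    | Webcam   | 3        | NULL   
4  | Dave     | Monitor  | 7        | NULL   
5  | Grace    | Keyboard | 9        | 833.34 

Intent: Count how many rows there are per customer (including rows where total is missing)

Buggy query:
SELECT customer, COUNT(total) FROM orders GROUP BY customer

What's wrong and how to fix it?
Bug: COUNT(column) counts non-NULL values only; rows with NULL total aren't counted

Fix: Replace COUNT(total) with COUNT(*)

Corrected query:
SELECT customer, COUNT(*) FROM orders GROUP BY customer

Result:
customer | COUNT(*)
---------+---------
Dave     | 2       
Grace    | 3       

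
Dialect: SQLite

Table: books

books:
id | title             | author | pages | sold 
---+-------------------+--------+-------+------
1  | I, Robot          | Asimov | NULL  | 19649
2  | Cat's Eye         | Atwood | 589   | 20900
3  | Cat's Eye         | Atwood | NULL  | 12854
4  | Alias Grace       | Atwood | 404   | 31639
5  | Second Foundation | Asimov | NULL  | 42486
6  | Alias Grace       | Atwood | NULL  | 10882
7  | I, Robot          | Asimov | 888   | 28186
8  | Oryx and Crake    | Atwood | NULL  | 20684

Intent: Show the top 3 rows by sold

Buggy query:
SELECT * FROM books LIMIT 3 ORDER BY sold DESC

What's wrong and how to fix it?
Bug: ORDER BY cannot follow LIMIT; LIMIT is the final clause

Fix: Sort with ORDER BY, then apply LIMIT

Corrected query:
SELECT * FROM books ORDER BY sold DESC LIMIT 3

Result:
id | title             | author | pages | sold 
---+-------------------+--------+-------+------
5  | Second Foundation | Asimov | NULL  | 42486
4  | Alias Grace       | Atwood | 404   | 31639
7  | I, Robot          | Asimov | 888   | 28186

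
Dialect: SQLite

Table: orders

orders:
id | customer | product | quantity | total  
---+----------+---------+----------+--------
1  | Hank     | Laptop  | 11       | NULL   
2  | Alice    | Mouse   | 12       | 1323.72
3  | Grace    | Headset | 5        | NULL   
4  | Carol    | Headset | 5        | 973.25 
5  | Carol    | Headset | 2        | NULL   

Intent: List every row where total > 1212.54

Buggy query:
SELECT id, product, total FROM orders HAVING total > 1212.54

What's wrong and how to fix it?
Bug: This is a non-aggregate query (no GROUP BY, no aggregates), so in SQLite the HAVING clause is invalid here; a row-level condition belongs in WHERE

Fix: Use WHERE for row-level filtering

Corrected query:
SELECT id, product, total FROM orders WHERE total > 1212.54

Result:
id | product | total  
---+---------+--------
2  | Mouse   | 1323.72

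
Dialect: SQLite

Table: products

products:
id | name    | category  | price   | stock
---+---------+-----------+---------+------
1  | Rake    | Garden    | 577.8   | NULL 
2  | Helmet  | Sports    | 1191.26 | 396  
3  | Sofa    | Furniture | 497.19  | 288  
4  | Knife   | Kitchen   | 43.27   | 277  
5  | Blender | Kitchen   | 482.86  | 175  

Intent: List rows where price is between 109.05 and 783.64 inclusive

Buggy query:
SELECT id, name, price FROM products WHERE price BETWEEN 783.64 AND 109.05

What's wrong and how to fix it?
Bug: The bounds are reversed; BETWEEN a AND b requires a <= b to match anything

Fix: Write BETWEEN 109.05 AND 783.64

Corrected query:
SELECT id, name, price FROM products WHERE price BETWEEN 109.05 AND 783.64

Result:
id | name    | price 
---+---------+-------
1  | Rake    | 577.8 
3  | Sofa    | 497.19
5  | Blender | 482.86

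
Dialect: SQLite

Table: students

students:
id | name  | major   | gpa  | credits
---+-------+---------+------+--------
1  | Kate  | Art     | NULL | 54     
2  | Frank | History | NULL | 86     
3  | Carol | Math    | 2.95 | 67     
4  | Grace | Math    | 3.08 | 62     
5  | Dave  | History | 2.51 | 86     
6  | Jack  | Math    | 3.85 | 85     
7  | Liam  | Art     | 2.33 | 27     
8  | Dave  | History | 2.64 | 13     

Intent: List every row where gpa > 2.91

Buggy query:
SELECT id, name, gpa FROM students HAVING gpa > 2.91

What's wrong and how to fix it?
Bug: This is a non-aggregate query (no GROUP BY, no aggregates), so in SQLite the HAVING clause is invalid here; a row-level condition belongs in WHERE

Fix: Replace HAVING with WHERE since the condition applies to individual rows

Corrected query:
SELECT id, name, gpa FROM students WHERE gpa > 2.91

Result:
id | name  | gpa 
---+-------+-----
3  | Carol | 2.95
4  | Grace | 3.08
6  | Jack  | 3.85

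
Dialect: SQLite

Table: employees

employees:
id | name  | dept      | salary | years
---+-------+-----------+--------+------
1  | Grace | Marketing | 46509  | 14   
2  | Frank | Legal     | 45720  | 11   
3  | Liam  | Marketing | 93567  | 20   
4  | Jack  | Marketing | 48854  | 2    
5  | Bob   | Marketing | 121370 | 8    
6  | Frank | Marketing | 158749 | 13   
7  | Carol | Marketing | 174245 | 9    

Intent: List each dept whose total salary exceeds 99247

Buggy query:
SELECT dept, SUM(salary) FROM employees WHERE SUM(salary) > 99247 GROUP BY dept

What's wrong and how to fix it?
Bug: WHERE runs before GROUP BY, so aggregates aren't available there

Fix: Use HAVING (which filters groups after aggregation) instead of WHERE

Corrected query:
SELECT dept, SUM(salary) FROM employees GROUP BY dept HAVING SUM(salary) > 99247

Result:
dept      | SUM(salary)
----------+------------
Marketing | 643294     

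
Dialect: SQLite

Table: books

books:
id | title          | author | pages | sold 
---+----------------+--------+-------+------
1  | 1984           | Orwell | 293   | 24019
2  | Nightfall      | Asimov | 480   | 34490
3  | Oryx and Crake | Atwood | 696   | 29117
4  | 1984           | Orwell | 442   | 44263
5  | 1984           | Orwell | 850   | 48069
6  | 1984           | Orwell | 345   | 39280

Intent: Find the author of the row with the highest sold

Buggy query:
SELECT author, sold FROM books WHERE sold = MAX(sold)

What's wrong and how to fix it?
Bug: MAX(sold) is an aggregate and cannot be used directly in WHERE

Fix: Wrap MAX in a scalar subquery so WHERE compares against a single value

Corrected query:
SELECT author, sold FROM books WHERE sold = (SELECT MAX(sold) FROM books)

Result:
author | sold 
-------+------
Orwell | 48069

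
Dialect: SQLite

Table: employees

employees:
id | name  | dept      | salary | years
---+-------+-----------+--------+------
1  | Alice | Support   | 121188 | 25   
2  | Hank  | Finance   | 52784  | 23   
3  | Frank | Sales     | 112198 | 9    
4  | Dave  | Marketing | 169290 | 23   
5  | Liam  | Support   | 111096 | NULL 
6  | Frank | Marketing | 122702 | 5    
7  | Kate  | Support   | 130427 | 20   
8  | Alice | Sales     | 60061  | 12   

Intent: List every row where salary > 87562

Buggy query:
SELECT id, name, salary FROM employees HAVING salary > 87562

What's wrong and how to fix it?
Bug: This is a non-aggregate query (no GROUP BY, no aggregates), so in SQLite the HAVING clause is invalid here; a row-level condition belongs in WHERE

Fix: Use WHERE for row-level filtering

Corrected query:
SELECT id, name, salary FROM employees WHERE salary > 87562

Result:
id | name  | salary
---+-------+-------
1  | Alice | 121188
3  | Frank | 112198
4  | Dave  | 169290
5  | Liam  | 111096
6  | Frank | 122702
7  | Kate  | 130427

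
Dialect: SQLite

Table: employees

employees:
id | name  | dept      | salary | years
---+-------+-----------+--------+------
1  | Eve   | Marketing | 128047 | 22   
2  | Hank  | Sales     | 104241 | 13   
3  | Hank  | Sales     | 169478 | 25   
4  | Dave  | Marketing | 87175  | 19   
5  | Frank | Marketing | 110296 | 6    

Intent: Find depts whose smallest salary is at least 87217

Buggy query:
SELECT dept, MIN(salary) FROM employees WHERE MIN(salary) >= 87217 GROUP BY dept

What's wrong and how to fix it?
Bug: Aggregates like MIN are computed per group after WHERE runs

Fix: Use HAVING for the per-group MIN condition

Corrected query:
SELECT dept, MIN(salary) FROM employees GROUP BY dept HAVING MIN(salary) >= 87217

Result:
dept  | MIN(salary)
------+------------
Sales | 104241     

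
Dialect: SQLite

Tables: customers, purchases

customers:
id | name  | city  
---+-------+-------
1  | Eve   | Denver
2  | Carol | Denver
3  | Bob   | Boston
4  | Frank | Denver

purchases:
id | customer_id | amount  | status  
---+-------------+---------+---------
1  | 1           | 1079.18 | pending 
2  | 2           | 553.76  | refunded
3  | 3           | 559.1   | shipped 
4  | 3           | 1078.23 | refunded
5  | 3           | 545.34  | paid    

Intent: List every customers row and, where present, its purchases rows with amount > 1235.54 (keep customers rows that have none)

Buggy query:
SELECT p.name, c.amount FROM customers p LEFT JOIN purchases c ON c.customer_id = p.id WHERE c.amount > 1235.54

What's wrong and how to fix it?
Bug: Filtering c.amount in WHERE discards the NULL rows produced by LEFT JOIN, turning it into an inner join

Fix: Put 'c.amount > 1235.54' in the JOIN's ON clause instead of WHERE

Corrected query:
SELECT p.name, c.amount FROM customers p LEFT JOIN purchases c ON c.customer_id = p.id AND c.amount > 1235.54

Result:
name  | amount
------+-------
Eve   | NULL  
Carol | NULL  
Bob   | NULL  
Frank | NULL  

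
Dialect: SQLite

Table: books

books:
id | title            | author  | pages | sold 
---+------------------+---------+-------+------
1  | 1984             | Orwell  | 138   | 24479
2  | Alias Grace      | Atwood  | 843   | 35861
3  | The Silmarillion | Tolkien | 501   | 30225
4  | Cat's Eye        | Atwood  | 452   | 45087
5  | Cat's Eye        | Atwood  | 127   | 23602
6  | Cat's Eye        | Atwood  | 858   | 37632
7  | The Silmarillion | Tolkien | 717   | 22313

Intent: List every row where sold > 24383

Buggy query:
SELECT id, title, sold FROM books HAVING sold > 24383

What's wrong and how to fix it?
Bug: HAVING filters the output of aggregation, but this query has no GROUP BY and no aggregate functions, so SQLite rejects it (HAVING clause on a non-aggregate query); the condition here is per row

Fix: Replace HAVING with WHERE since the condition applies to individual rows

Corrected query:
SELECT id, title, sold FROM books WHERE sold > 24383

Result:
id | title            | sold 
---+------------------+------
1  | 1984             | 24479
2  | Alias Grace      | 35861
3  | The Silmarillion | 30225
4  | Cat's Eye        | 45087
6  | Cat's Eye        | 37632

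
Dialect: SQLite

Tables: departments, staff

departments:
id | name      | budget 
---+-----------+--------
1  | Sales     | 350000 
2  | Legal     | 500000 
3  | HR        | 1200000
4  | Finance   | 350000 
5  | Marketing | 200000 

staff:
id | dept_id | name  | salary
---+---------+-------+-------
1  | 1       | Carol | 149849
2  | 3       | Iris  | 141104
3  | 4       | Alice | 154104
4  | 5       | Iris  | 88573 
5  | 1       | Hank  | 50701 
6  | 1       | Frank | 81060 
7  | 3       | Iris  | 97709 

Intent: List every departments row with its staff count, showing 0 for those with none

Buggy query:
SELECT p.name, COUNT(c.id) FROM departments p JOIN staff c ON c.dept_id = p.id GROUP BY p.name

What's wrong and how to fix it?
Bug: INNER JOIN drops departments rows that have no matching staff rows

Fix: Switch to LEFT JOIN to retain unmatched parent rows

Corrected query:
SELECT p.name, COUNT(c.id) FROM departments p LEFT JOIN staff c ON c.dept_id = p.id GROUP BY p.name

Result:
name      | COUNT(c.id)
----------+------------
Finance   | 1          
HR        | 2          
Legal     | 0          
Marketing | 1          
Sales     | 3          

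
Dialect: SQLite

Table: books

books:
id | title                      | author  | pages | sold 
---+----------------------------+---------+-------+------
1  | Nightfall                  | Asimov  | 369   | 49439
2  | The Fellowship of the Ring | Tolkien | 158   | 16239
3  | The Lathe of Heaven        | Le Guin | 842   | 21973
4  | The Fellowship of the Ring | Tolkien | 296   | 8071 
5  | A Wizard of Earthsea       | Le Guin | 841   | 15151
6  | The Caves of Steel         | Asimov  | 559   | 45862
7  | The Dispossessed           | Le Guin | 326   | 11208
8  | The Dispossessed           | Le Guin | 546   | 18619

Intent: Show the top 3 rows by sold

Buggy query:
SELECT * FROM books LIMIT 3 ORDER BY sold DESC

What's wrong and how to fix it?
Bug: LIMIT must come after ORDER BY

Fix: Sort with ORDER BY, then apply LIMIT

Corrected query:
SELECT * FROM books ORDER BY sold DESC LIMIT 3

Result:
id | title               | author  | pages | sold 
---+---------------------+---------+-------+------
1  | Nightfall           | Asimov  | 369   | 49439
6  | The Caves of Steel  | Asimov  | 559   | 45862
3  | The Lathe of Heaven | Le Guin | 842   | 21973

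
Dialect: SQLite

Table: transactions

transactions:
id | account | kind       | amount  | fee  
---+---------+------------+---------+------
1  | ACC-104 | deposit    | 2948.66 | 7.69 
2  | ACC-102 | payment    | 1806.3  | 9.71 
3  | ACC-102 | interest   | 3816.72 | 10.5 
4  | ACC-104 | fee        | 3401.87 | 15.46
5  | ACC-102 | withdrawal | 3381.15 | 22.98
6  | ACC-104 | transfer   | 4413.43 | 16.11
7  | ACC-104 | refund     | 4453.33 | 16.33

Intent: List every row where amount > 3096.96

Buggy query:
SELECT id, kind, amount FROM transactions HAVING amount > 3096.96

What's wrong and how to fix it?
Bug: This is a non-aggregate query (no GROUP BY, no aggregates), so in SQLite the HAVING clause is invalid here; a row-level condition belongs in WHERE

Fix: Use WHERE for row-level filtering

Corrected query:
SELECT id, kind, amount FROM transactions WHERE amount > 3096.96

Result:
id | kind       | amount 
---+------------+--------
3  | interest   | 3816.72
4  | fee        | 3401.87
5  | withdrawal | 3381.15
6  | transfer   | 4413.43
7  | refund     | 4453.33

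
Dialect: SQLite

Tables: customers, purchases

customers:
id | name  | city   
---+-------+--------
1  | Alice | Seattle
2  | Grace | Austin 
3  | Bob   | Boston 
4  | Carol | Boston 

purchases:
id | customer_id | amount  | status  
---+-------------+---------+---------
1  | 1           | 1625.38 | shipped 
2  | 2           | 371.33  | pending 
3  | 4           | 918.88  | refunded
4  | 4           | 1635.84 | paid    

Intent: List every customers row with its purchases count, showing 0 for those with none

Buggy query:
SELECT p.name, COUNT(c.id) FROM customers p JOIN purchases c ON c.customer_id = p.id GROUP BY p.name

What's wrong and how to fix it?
Bug: INNER JOIN drops customers rows that have no matching purchases rows

Fix: Switch to LEFT JOIN to retain unmatched parent rows

Corrected query:
SELECT p.name, COUNT(c.id) FROM customers p LEFT JOIN purchases c ON c.customer_id = p.id GROUP BY p.name

Result:
name  | COUNT(c.id)
------+------------
Alice | 1          
Bob   | 0          
Carol | 2          
Grace | 1          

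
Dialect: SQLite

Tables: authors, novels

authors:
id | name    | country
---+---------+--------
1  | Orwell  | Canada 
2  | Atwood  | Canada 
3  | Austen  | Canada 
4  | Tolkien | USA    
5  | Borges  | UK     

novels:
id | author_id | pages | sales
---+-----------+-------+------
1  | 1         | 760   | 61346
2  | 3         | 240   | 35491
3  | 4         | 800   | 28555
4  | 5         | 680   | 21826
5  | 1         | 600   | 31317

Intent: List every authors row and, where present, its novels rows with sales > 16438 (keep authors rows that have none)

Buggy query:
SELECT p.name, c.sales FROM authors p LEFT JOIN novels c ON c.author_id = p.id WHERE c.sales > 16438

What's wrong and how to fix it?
Bug: Filtering c.sales in WHERE discards the NULL rows produced by LEFT JOIN, turning it into an inner join

Fix: Move the right-table condition into the ON clause so unmatched parents are kept

Corrected query:
SELECT p.name, c.sales FROM authors p LEFT JOIN novels c ON c.author_id = p.id AND c.sales > 16438

Result:
name    | sales
--------+------
Orwell  | 31317
Orwell  | 61346
Atwood  | NULL 
Austen  | 35491
Tolkien | 28555
Borges  | 21826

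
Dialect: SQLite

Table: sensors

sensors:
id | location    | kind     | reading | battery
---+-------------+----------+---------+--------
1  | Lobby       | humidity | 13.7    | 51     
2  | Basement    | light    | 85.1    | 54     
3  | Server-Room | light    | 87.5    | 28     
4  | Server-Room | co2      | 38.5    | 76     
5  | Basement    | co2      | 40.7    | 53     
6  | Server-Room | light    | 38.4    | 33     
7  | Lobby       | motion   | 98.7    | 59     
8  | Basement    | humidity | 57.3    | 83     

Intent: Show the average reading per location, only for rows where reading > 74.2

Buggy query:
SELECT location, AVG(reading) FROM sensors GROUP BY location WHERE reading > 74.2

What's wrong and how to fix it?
Bug: WHERE cannot follow GROUP BY

Fix: Place WHERE between FROM and GROUP BY

Corrected query:
SELECT location, AVG(reading) FROM sensors WHERE reading > 74.2 GROUP BY location

Result:
location    | AVG(reading)
------------+-------------
Basement    | 85.1        
Lobby       | 98.7        
Server-Room | 87.5        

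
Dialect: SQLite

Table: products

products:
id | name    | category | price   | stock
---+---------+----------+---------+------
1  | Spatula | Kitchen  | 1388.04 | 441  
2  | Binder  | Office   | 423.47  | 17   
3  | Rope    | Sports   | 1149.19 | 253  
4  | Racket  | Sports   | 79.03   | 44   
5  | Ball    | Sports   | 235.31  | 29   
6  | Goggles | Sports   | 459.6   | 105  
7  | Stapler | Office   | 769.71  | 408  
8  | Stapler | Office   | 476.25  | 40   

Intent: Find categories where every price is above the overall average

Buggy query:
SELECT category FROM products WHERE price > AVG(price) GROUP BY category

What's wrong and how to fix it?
Bug: WHERE evaluates per row before aggregation, so AVG() is unavailable

Fix: Compute the overall average in a scalar subquery and compare each group's MIN against it in HAVING

Corrected query:
SELECT category FROM products GROUP BY category HAVING MIN(price) > (SELECT AVG(price) FROM products)

Result:
category
--------
Kitchen 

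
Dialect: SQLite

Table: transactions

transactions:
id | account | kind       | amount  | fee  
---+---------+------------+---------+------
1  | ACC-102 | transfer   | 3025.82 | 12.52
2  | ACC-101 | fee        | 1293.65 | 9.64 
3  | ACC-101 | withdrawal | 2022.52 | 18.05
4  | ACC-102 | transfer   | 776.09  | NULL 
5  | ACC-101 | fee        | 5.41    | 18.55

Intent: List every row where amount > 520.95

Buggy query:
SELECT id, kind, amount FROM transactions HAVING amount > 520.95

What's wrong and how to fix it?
Bug: HAVING filters the output of aggregation, but this query has no GROUP BY and no aggregate functions, so SQLite rejects it (HAVING clause on a non-aggregate query); the condition here is per row

Fix: Use WHERE for row-level filtering

Corrected query:
SELECT id, kind, amount FROM transactions WHERE amount > 520.95

Result:
id | kind       | amount 
---+------------+--------
1  | transfer   | 3025.82
2  | fee        | 1293.65
3  | withdrawal | 2022.52
4  | transfer   | 776.09 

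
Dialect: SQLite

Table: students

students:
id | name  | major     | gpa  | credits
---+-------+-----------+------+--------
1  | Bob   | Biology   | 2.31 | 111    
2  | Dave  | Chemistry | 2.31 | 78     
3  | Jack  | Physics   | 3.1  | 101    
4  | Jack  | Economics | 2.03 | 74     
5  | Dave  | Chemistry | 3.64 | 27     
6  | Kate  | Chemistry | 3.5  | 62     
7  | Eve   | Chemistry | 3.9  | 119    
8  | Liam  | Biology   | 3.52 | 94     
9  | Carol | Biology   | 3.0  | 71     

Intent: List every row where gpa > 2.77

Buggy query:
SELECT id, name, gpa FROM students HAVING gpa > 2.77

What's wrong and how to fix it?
Bug: HAVING filters the output of aggregation, but this query has no GROUP BY and no aggregate functions, so SQLite rejects it (HAVING clause on a non-aggregate query); the condition here is per row

Fix: Use WHERE for row-level filtering

Corrected query:
SELECT id, name, gpa FROM students WHERE gpa > 2.77

Result:
id | name  | gpa 
---+-------+-----
3  | Jack  | 3.1 
5  | Dave  | 3.64
6  | Kate  | 3.5 
7  | Eve   | 3.9 
8  | Liam  | 3.52
9  | Carol | 3   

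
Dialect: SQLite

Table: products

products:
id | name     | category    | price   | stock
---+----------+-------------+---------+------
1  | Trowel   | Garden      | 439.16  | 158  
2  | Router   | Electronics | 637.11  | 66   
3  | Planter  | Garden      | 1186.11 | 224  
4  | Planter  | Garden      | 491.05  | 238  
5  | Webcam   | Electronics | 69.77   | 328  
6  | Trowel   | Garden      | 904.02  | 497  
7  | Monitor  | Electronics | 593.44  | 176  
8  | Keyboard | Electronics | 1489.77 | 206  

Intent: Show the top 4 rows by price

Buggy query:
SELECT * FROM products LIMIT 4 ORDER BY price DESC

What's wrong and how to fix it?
Bug: LIMIT must come after ORDER BY

Fix: Swap the clauses: ORDER BY first, then LIMIT

Corrected query:
SELECT * FROM products ORDER BY price DESC LIMIT 4

Result:
id | name     | category    | price   | stock
---+----------+-------------+---------+------
8  | Keyboard | Electronics | 1489.77 | 206  
3  | Planter  | Garden      | 1186.11 | 224  
6  | Trowel   | Garden      | 904.02  | 497  
2  | Router   | Electronics | 637.11  | 66   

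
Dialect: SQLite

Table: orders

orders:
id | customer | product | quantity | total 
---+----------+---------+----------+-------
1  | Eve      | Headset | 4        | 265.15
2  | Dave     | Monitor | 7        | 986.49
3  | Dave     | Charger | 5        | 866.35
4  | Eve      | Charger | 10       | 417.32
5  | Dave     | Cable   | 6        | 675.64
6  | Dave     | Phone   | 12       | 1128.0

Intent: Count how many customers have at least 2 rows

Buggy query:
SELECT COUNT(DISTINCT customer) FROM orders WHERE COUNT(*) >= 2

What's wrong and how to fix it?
Bug: COUNT(*) cannot appear in WHERE; the per-group count doesn't exist yet

Fix: Group first with HAVING COUNT(*) >= 2, then COUNT the resulting groups

Corrected query:
SELECT COUNT(*) FROM (SELECT customer FROM orders GROUP BY customer HAVING COUNT(*) >= 2)

Result:
COUNT(*)
--------
2       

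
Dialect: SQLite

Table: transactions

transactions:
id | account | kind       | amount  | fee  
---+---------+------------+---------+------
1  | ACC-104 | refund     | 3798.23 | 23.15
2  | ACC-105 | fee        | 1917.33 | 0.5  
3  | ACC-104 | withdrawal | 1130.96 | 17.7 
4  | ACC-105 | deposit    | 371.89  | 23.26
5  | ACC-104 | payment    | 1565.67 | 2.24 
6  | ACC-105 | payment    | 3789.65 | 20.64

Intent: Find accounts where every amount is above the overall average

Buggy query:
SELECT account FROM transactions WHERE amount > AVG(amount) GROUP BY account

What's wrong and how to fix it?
Bug: WHERE evaluates per row before aggregation, so AVG() is unavailable

Fix: Compute the overall average in a scalar subquery and compare each group's MIN against it in HAVING

Corrected query:
SELECT account FROM transactions GROUP BY account HAVING MIN(amount) > (SELECT AVG(amount) FROM transactions)

Result:
(no rows)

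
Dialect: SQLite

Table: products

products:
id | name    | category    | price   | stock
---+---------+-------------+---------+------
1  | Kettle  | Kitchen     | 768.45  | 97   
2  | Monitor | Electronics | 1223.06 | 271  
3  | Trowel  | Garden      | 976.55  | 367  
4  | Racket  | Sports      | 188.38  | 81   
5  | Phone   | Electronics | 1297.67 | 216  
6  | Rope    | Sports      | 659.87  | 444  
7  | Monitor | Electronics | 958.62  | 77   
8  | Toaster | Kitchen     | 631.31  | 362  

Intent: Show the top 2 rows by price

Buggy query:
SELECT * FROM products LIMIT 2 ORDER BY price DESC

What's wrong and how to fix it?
Bug: LIMIT must come after ORDER BY

Fix: Sort with ORDER BY, then apply LIMIT

Corrected query:
SELECT * FROM products ORDER BY price DESC LIMIT 2

Result:
id | name    | category    | price   | stock
---+---------+-------------+---------+------
5  | Phone   | Electronics | 1297.67 | 216  
2  | Monitor | Electronics | 1223.06 | 271  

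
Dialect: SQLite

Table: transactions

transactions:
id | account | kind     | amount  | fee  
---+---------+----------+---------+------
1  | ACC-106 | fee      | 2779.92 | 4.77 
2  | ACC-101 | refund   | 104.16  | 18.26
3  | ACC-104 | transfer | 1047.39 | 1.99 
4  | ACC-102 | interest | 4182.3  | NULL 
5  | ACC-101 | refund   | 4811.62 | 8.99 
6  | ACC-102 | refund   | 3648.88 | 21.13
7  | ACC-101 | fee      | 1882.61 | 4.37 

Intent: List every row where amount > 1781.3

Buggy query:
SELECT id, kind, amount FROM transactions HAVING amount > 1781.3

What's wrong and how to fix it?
Bug: HAVING filters the output of aggregation, but this query has no GROUP BY and no aggregate functions, so SQLite rejects it (HAVING clause on a non-aggregate query); the condition here is per row

Fix: Replace HAVING with WHERE since the condition applies to individual rows

Corrected query:
SELECT id, kind, amount FROM transactions WHERE amount > 1781.3

Result:
id | kind     | amount 
---+----------+--------
1  | fee      | 2779.92
4  | interest | 4182.3 
5  | refund   | 4811.62
6  | refund   | 3648.88
7  | fee      | 1882.61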